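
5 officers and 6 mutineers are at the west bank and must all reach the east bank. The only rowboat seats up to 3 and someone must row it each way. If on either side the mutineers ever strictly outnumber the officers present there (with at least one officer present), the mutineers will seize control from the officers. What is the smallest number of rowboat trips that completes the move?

impossible

The mutineers already outnumber the officers at the west bank before anyone moves, so the starting position itself is disallowed.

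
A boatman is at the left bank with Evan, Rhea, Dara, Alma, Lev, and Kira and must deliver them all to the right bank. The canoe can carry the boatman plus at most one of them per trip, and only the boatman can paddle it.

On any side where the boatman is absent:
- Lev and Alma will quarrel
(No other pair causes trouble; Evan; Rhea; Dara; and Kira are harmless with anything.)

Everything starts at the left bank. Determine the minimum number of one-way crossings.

Counting alone: the boatman can take at most 1 across per trip to the right bank, so moving all 6 needs at least 6 loaded trips out, with a return between consecutive ones — at least 11 crossings.
The plan below uses exactly 11 crossings, so it is optimal:
1. Boatman goes to the right bank with Alma.
2. Boatman goes back to the left bank alone.
3. Boatman goes to the right bank with Evan.
4. Boatman goes back to the left bank alone.
5. Boatman goes to the right bank with Rhea.
6. Boatman goes back to the left bank alone.
7. Boatman goes to the right bank with Dara.
8. Boatman goes back to the left bank alone.
9. Boatman goes to the right bank with Kira.
10. Boatman goes back to the left bank alone.
11. Boatman goes to the right bank with Lev.

11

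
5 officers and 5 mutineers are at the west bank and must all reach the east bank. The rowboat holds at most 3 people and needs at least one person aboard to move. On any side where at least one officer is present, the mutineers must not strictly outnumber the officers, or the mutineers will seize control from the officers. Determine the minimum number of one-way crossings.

Counting alone: each trip to the east bank takes at most 3 across and each return brings at least 1 back, so after t trips out (and t−1 returns) at most 3t − (t−1) of the 10 are across; that first reaches 10 at t = 5, so at least 9 crossings are needed.
The safety rule pushes this higher. Following every safe sequence of crossings, the most of the 10 that can be at the east bank as the rowboat arrives there on crossing 9 is 9 — never all 10.
So no plan with fewer than 11 crossings exists, and this one achieves 11:
1. 2 mutineers → the east bank.  (the west bank: 5O 3M; the east bank: 0O 2M)
2. 1 mutineer ← the west bank.  (the west bank: 5O 4M; the east bank: 0O 1M)
3. 3 mutineers → the east bank.  (the west bank: 5O 1M; the east bank: 0O 4M)
4. 1 mutineer ← the west bank.  (the west bank: 5O 2M; the east bank: 0O 3M)
5. 3 officers → the east bank.  (the west bank: 2O 2M; the east bank: 3O 3M)
6. 1 officer and 1 mutineer ← the west bank.  (the west bank: 3O 3M; the east bank: 2O 2M)
7. 3 officers → the east bank.  (the west bank: 0O 3M; the east bank: 5O 2M)
8. 1 mutineer ← the west bank.  (the west bank: 0O 4M; the east bank: 5O 1M)
9. 2 mutineers → the east bank.  (the west bank: 0O 2M; the east bank: 5O 3M)
10. 1 mutineer ← the west bank.  (the west bank: 0O 3M; the east bank: 5O 2M)
11. 3 mutineers → the east bank.  (the west bank: 0O 0M; the east bank: 5O 5M)

11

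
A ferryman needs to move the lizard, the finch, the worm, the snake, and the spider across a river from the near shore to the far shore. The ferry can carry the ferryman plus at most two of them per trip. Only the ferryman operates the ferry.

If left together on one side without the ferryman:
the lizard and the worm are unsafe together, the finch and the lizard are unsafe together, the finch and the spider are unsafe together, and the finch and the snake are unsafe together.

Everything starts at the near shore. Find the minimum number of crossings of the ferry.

5

Counting alone: the ferryman can take at most 2 across per trip to the far shore, so moving all 5 needs at least 3 loaded trips out, with a return between consecutive ones — at least 5 crossings.
The plan below uses exactly 5 crossings, so it is optimal:
1. Ferryman goes to the far shore with the finch and the lizard.  [the near shore: the snake, the spider, the worm | the far shore: the finch, the lizard]
2. Ferryman goes back to the near shore with the finch.  [the near shore: the finch, the snake, the spider, the worm | the far shore: the lizard]
3. Ferryman goes to the far shore with the snake and the spider.  [the near shore: the finch, the worm | the far shore: the lizard, the snake, the spider]
4. Ferryman goes back to the near shore alone.  [the near shore: the finch, the worm | the far shore: the lizard, the snake, the spider]
5. Ferryman goes to the far shore with the finch and the worm.  [the near shore: — | the far shore: the finch, the lizard, the snake, the spider, the worm]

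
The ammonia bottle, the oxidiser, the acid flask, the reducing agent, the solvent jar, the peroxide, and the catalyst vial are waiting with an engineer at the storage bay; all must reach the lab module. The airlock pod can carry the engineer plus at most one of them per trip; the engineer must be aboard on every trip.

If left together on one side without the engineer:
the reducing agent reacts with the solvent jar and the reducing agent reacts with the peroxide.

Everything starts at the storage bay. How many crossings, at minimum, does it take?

15

Counting alone: the engineer can take at most 1 across per trip to the lab module, so moving all 7 needs at least 7 loaded trips out, with a return between consecutive ones — at least 13 crossings.
The safety rule pushes this higher. Following every safe sequence of crossings, the most of the 7 that can be at the lab module as the airlock pod arrives there on crossing 13 is 6 — never all 7.
So no plan with fewer than 15 crossings exists, and this one achieves 15:
1. Engineer goes to the lab module with the reducing agent.  [the storage bay: the acid flask, the ammonia bottle, the catalyst vial, the oxidiser, the peroxide, the solvent jar | the lab module: the reducing agent]
2. Engineer goes back to the storage bay alone.  [the storage bay: the acid flask, the ammonia bottle, the catalyst vial, the oxidiser, the peroxide, the solvent jar | the lab module: the reducing agent]
3. Engineer goes to the lab module with the ammonia bottle.  [the storage bay: the acid flask, the catalyst vial, the oxidiser, the peroxide, the solvent jar | the lab module: the ammonia bottle, the reducing agent]
4. Engineer goes back to the storage bay alone.  [the storage bay: the acid flask, the catalyst vial, the oxidiser, the peroxide, the solvent jar | the lab module: the ammonia bottle, the reducing agent]
5. Engineer goes to the lab module with the oxidiser.  [the storage bay: the acid flask, the catalyst vial, the peroxide, the solvent jar | the lab module: the ammonia bottle, the oxidiser, the reducing agent]
6. Engineer goes back to the storage bay alone.  [the storage bay: the acid flask, the catalyst vial, the peroxide, the solvent jar | the lab module: the ammonia bottle, the oxidiser, the reducing agent]
7. Engineer goes to the lab module with the acid flask.  [the storage bay: the catalyst vial, the peroxide, the solvent jar | the lab module: the acid flask, the ammonia bottle, the oxidiser, the reducing agent]
8. Engineer goes back to the storage bay alone.  [the storage bay: the catalyst vial, the peroxide, the solvent jar | the lab module: the acid flask, the ammonia bottle, the oxidiser, the reducing agent]
9. Engineer goes to the lab module with the solvent jar.  [the storage bay: the catalyst vial, the peroxide | the lab module: the acid flask, the ammonia bottle, the oxidiser, the reducing agent, the solvent jar]
10. Engineer goes back to the storage bay with the reducing agent.  [the storage bay: the catalyst vial, the peroxide, the reducing agent | the lab module: the acid flask, the ammonia bottle, the oxidiser, the solvent jar]
11. Engineer goes to the lab module with the peroxide.  [the storage bay: the catalyst vial, the reducing agent | the lab module: the acid flask, the ammonia bottle, the oxidiser, the peroxide, the solvent jar]
12. Engineer goes back to the storage bay alone.  [the storage bay: the catalyst vial, the reducing agent | the lab module: the acid flask, the ammonia bottle, the oxidiser, the peroxide, the solvent jar]
13. Engineer goes to the lab module with the catalyst vial.  [the storage bay: the reducing agent | the lab module: the acid flask, the ammonia bottle, the catalyst vial, the oxidiser, the peroxide, the solvent jar]
14. Engineer goes back to the storage bay alone.  [the storage bay: the reducing agent | the lab module: the acid flask, the ammonia bottle, the catalyst vial, the oxidiser, the peroxide, the solvent jar]
15. Engineer goes to the lab module with the reducing agent.  [the storage bay: — | the lab module: the acid flask, the ammonia bottle, the catalyst vial, the oxidiser, the peroxide, the reducing agent, the solvent jar]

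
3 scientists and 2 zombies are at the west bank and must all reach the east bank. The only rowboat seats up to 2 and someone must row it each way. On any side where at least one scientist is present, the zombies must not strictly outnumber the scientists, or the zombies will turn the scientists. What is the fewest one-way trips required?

7

Counting alone: each trip to the east bank takes at most 2 across and each return brings at least 1 back, so after t trips out (and t−1 returns) at most 2t − (t−1) of the 5 are across; that first reaches 5 at t = 4, so at least 7 crossings are needed.
The plan below uses exactly 7 crossings, so it is optimal:
1. 2 zombies → the east bank.  (the west bank: 3S 0Z; the east bank: 0S 2Z)
2. 1 zombie ← the west bank.  (the west bank: 3S 1Z; the east bank: 0S 1Z)
3. 2 scientists → the east bank.  (the west bank: 1S 1Z; the east bank: 2S 1Z)
4. 1 scientist ← the west bank.  (the west bank: 2S 1Z; the east bank: 1S 1Z)
5. 1 scientist and 1 zombie → the east bank.  (the west bank: 1S 0Z; the east bank: 2S 2Z)
6. 1 zombie ← the west bank.  (the west bank: 1S 1Z; the east bank: 2S 1Z)
7. 1 scientist and 1 zombie → the east bank.  (the west bank: 0S 0Z; the east bank: 3S 2Z)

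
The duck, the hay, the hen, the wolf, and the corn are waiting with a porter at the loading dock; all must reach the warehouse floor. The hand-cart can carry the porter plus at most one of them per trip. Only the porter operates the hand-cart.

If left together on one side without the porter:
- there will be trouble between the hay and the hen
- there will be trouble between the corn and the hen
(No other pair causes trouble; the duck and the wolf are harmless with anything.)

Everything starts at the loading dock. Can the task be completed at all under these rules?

1. Porter goes to the warehouse floor with the hen.
2. Porter goes back to the loading dock alone.
3. Porter goes to the warehouse floor with the duck.
4. Porter goes back to the loading dock alone.
5. Porter goes to the warehouse floor with the hay.
6. Porter goes back to the loading dock with the hen.
7. Porter goes to the warehouse floor with the corn.
8. Porter goes back to the loading dock alone.
9. Porter goes to the warehouse floor with the wolf.
10. Porter goes back to the loading dock alone.
11. Porter goes to the warehouse floor with the hen.

Yes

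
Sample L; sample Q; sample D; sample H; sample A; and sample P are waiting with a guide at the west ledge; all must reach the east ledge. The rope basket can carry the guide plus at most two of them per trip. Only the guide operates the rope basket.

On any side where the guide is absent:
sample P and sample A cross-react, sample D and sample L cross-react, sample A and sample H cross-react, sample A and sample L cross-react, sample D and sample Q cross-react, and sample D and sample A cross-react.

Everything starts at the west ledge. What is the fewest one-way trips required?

Counting alone: the guide can take at most 2 across per trip to the east ledge, so moving all 6 needs at least 3 loaded trips out, with a return between consecutive ones — at least 5 crossings.
The safety rule pushes this higher. Following every safe sequence of crossings, the most of the 6 that can be at the east ledge as the rope basket arrives there on crossings 5, 7 is 4, 5 respectively — never all 6.
So no plan with fewer than 9 crossings exists, and this one achieves 9:
1. Guide goes to the east ledge with sample A and sample D.  [the west ledge: sample H, sample L, sample P, sample Q | the east ledge: sample A, sample D]
2. Guide goes back to the west ledge with sample D.  [the west ledge: sample D, sample H, sample L, sample P, sample Q | the east ledge: sample A]
3. Guide goes to the east ledge with sample L and sample Q.  [the west ledge: sample D, sample H, sample P | the east ledge: sample A, sample L, sample Q]
4. Guide goes back to the west ledge with sample L.  [the west ledge: sample D, sample H, sample L, sample P | the east ledge: sample A, sample Q]
5. Guide goes to the east ledge with sample H and sample L.  [the west ledge: sample D, sample P | the east ledge: sample A, sample H, sample L, sample Q]
6. Guide goes back to the west ledge with sample A.  [the west ledge: sample A, sample D, sample P | the east ledge: sample H, sample L, sample Q]
7. Guide goes to the east ledge with sample D and sample P.  [the west ledge: sample A | the east ledge: sample D, sample H, sample L, sample P, sample Q]
8. Guide goes back to the west ledge with sample D.  [the west ledge: sample A, sample D | the east ledge: sample H, sample L, sample P, sample Q]
9. Guide goes to the east ledge with sample A and sample D.  [the west ledge: — | the east ledge: sample A, sample D, sample H, sample L, sample P, sample Q]

9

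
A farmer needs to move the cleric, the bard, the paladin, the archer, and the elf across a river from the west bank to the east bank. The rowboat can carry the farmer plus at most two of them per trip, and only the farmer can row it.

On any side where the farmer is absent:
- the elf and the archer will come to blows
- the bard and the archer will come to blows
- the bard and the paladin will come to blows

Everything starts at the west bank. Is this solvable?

Yes

1. Farmer goes to the east bank with the archer and the bard.  [the west bank: the cleric, the elf, the paladin | the east bank: the archer, the bard]
2. Farmer goes back to the west bank with the bard.  [the west bank: the bard, the cleric, the elf, the paladin | the east bank: the archer]
3. Farmer goes to the east bank with the cleric and the paladin.  [the west bank: the bard, the elf | the east bank: the archer, the cleric, the paladin]
4. Farmer goes back to the west bank alone.  [the west bank: the bard, the elf | the east bank: the archer, the cleric, the paladin]
5. Farmer goes to the east bank with the bard and the elf.  [the west bank: — | the east bank: the archer, the bard, the cleric, the elf, the paladin]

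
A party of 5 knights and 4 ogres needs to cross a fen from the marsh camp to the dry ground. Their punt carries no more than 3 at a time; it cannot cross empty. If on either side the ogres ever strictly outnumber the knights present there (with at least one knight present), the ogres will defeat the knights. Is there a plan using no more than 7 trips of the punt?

Yes — this plan uses 7 crossings (≤ 7):
1. 3 ogres → the dry ground.  (the marsh camp: 5K 1O; the dry ground: 0K 3O)
2. 1 ogre ← the marsh camp.  (the marsh camp: 5K 2O; the dry ground: 0K 2O)
3. 3 knights → the dry ground.  (the marsh camp: 2K 2O; the dry ground: 3K 2O)
4. 1 knight ← the marsh camp.  (the marsh camp: 3K 2O; the dry ground: 2K 2O)
5. 2 knights and 1 ogre → the dry ground.  (the marsh camp: 1K 1O; the dry ground: 4K 3O)
6. 1 knight ← the marsh camp.  (the marsh camp: 2K 1O; the dry ground: 3K 3O)
7. 2 knights and 1 ogre → the dry ground.  (the marsh camp: 0K 0O; the dry ground: 5K 4O)

Yes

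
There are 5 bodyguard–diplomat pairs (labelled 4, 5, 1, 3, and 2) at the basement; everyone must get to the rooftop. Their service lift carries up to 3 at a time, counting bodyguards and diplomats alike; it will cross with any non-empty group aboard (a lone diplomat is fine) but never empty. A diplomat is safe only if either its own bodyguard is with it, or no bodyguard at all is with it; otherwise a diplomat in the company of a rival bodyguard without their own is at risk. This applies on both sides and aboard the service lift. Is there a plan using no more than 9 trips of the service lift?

Counting alone: each trip to the rooftop takes at most 3 across and each return brings at least 1 back, so after t trips out (and t−1 returns) at most 3t − (t−1) of the 10 are across; that first reaches 10 at t = 5, so at least 9 crossings are needed.
The safety rule pushes this higher. Following every safe sequence of crossings, the most of the 10 that can be at the rooftop as the service lift arrives there on crossing 9 is 9 — never all 10.
So the move cannot be finished within 9 crossings. (The shortest complete plan takes 11:)
1. bodyguard 4 and diplomat 4 cross → the rooftop.
2. bodyguard 4 crosses ← the basement.
3. diplomat 1, diplomat 3, and diplomat 5 cross → the rooftop.
4. diplomat 4 crosses ← the basement.
5. bodyguard 1, bodyguard 3, and bodyguard 5 cross → the rooftop.
6. bodyguard 5 and diplomat 5 cross ← the basement.
7. bodyguard 2, bodyguard 4, and bodyguard 5 cross → the rooftop.
8. diplomat 1 crosses ← the basement.
9. diplomat 4 and diplomat 5 cross → the rooftop.
10. diplomat 4 crosses ← the basement.
11. diplomat 1, diplomat 2, and diplomat 4 cross → the rooftop.

No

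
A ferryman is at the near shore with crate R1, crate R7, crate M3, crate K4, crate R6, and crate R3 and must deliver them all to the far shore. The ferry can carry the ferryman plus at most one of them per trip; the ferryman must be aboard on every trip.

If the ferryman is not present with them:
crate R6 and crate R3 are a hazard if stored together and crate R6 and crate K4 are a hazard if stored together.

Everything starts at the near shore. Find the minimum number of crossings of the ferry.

13

Counting alone: the ferryman can take at most 1 across per trip to the far shore, so moving all 6 needs at least 6 loaded trips out, with a return between consecutive ones — at least 11 crossings.
The safety rule pushes this higher. Following every safe sequence of crossings, the most of the 6 that can be at the far shore as the ferry arrives there on crossing 11 is 5 — never all 6.
So no plan with fewer than 13 crossings exists, and this one achieves 13:
1. Ferryman goes to the far shore with crate R6.
2. Ferryman goes back to the near shore alone.
3. Ferryman goes to the far shore with crate R1.
4. Ferryman goes back to the near shore alone.
5. Ferryman goes to the far shore with crate R7.
6. Ferryman goes back to the near shore alone.
7. Ferryman goes to the far shore with crate M3.
8. Ferryman goes back to the near shore alone.
9. Ferryman goes to the far shore with crate K4.
10. Ferryman goes back to the near shore with crate R6.
11. Ferryman goes to the far shore with crate R3.
12. Ferryman goes back to the near shore alone.
13. Ferryman goes to the far shore with crate R6.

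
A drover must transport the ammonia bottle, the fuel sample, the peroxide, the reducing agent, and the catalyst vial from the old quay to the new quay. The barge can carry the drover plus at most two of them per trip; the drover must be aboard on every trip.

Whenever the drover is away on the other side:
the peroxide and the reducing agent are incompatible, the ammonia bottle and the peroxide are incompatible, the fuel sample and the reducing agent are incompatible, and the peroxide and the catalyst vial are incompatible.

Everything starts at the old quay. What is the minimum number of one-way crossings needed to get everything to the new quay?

Counting alone: the drover can take at most 2 across per trip to the new quay, so moving all 5 needs at least 3 loaded trips out, with a return between consecutive ones — at least 5 crossings.
The plan below uses exactly 5 crossings, so it is optimal:
1. Drover goes to the new quay with the fuel sample and the peroxide.  [the old quay: the ammonia bottle, the catalyst vial, the reducing agent | the new quay: the fuel sample, the peroxide]
2. Drover goes back to the old quay alone.  [the old quay: the ammonia bottle, the catalyst vial, the reducing agent | the new quay: the fuel sample, the peroxide]
3. Drover goes to the new quay with the ammonia bottle and the catalyst vial.  [the old quay: the reducing agent | the new quay: the ammonia bottle, the catalyst vial, the fuel sample, the peroxide]
4. Drover goes back to the old quay with the peroxide.  [the old quay: the peroxide, the reducing agent | the new quay: the ammonia bottle, the catalyst vial, the fuel sample]
5. Drover goes to the new quay with the peroxide and the reducing agent.  [the old quay: — | the new quay: the ammonia bottle, the catalyst vial, the fuel sample, the peroxide, the reducing agent]

5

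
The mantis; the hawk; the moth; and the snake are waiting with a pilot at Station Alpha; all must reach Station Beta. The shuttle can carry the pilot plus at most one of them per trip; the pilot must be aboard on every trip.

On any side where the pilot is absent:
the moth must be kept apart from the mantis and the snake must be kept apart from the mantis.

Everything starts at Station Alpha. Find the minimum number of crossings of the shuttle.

9

Counting alone: the pilot can take at most 1 across per trip to Station Beta, so moving all 4 needs at least 4 loaded trips out, with a return between consecutive ones — at least 7 crossings.
The safety rule pushes this higher. Following every safe sequence of crossings, the most of the 4 that can be at Station Beta as the shuttle arrives there on crossing 7 is 3 — never all 4.
So no plan with fewer than 9 crossings exists, and this one achieves 9:
1. Pilot goes to Station Beta with the mantis.
2. Pilot goes back to Station Alpha alone.
3. Pilot goes to Station Beta with the hawk.
4. Pilot goes back to Station Alpha alone.
5. Pilot goes to Station Beta with the moth.
6. Pilot goes back to Station Alpha with the mantis.
7. Pilot goes to Station Beta with the snake.
8. Pilot goes back to Station Alpha alone.
9. Pilot goes to Station Beta with the mantis.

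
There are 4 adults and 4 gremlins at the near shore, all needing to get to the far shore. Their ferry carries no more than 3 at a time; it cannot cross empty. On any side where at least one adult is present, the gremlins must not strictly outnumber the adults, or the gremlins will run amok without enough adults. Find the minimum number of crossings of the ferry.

9

Counting alone: each trip to the far shore takes at most 3 across and each return brings at least 1 back, so after t trips out (and t−1 returns) at most 3t − (t−1) of the 8 are across; that first reaches 8 at t = 4, so at least 7 crossings are needed.
The safety rule pushes this higher. Following every safe sequence of crossings, the most of the 8 that can be at the far shore as the ferry arrives there on crossing 7 is 7 — never all 8.
So no plan with fewer than 9 crossings exists, and this one achieves 9:
1. 2 gremlins → the far shore.  (the near shore: 4A 2G; the far shore: 0A 2G)
2. 1 gremlin ← the near shore.  (the near shore: 4A 3G; the far shore: 0A 1G)
3. 3 gremlins → the far shore.  (the near shore: 4A 0G; the far shore: 0A 4G)
4. 1 gremlin ← the near shore.  (the near shore: 4A 1G; the far shore: 0A 3G)
5. 3 adults → the far shore.  (the near shore: 1A 1G; the far shore: 3A 3G)
6. 1 adult and 1 gremlin ← the near shore.  (the near shore: 2A 2G; the far shore: 2A 2G)
7. 2 adults → the far shore.  (the near shore: 0A 2G; the far shore: 4A 2G)
8. 1 gremlin ← the near shore.  (the near shore: 0A 3G; the far shore: 4A 1G)
9. 3 gremlins → the far shore.  (the near shore: 0A 0G; the far shore: 4A 4G)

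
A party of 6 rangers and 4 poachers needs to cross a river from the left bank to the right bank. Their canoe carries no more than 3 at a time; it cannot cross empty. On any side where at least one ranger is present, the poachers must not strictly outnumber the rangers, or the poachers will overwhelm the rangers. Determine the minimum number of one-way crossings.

9

Counting alone: each trip to the right bank takes at most 3 across and each return brings at least 1 back, so after t trips out (and t−1 returns) at most 3t − (t−1) of the 10 are across; that first reaches 10 at t = 5, so at least 9 crossings are needed.
The plan below uses exactly 9 crossings, so it is optimal:
1. 2 poachers → the right bank.  (the left bank: 6R 2P; the right bank: 0R 2P)
2. 1 poacher ← the left bank.  (the left bank: 6R 3P; the right bank: 0R 1P)
3. 3 poachers → the right bank.  (the left bank: 6R 0P; the right bank: 0R 4P)
4. 1 poacher ← the left bank.  (the left bank: 6R 1P; the right bank: 0R 3P)
5. 3 rangers → the right bank.  (the left bank: 3R 1P; the right bank: 3R 3P)
6. 1 poacher ← the left bank.  (the left bank: 3R 2P; the right bank: 3R 2P)
7. 1 ranger and 2 poachers → the right bank.  (the left bank: 2R 0P; the right bank: 4R 4P)
8. 1 poacher ← the left bank.  (the left bank: 2R 1P; the right bank: 4R 3P)
9. 2 rangers and 1 poacher → the right bank.  (the left bank: 0R 0P; the right bank: 6R 4P)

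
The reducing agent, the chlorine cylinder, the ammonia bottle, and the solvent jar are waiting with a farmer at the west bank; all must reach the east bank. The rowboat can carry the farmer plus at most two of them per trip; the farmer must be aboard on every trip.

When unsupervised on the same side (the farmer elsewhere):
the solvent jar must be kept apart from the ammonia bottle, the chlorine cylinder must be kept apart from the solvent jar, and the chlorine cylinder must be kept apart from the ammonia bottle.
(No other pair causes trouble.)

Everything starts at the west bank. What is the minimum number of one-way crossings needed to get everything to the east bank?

5

Counting alone: the farmer can take at most 2 across per trip to the east bank, so moving all 4 needs at least 2 loaded trips out, with a return between consecutive ones — at least 3 crossings.
The safety rule pushes this higher. Following every safe sequence of crossings, the most of the 4 that can be at the east bank as the rowboat arrives there on crossing 3 is 3 — never all 4.
So no plan with fewer than 5 crossings exists, and this one achieves 5:
1. Farmer goes to the east bank with the ammonia bottle and the chlorine cylinder.
2. Farmer goes back to the west bank with the chlorine cylinder.
3. Farmer goes to the east bank with the chlorine cylinder and the reducing agent.
4. Farmer goes back to the west bank with the chlorine cylinder.
5. Farmer goes to the east bank with the chlorine cylinder and the solvent jar.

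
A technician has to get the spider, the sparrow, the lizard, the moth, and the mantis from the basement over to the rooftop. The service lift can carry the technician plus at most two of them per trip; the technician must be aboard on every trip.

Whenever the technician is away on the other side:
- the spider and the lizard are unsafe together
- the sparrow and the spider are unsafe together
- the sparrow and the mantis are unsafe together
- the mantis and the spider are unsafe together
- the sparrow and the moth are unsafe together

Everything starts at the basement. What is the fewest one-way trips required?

7

Counting alone: the technician can take at most 2 across per trip to the rooftop, so moving all 5 needs at least 3 loaded trips out, with a return between consecutive ones — at least 5 crossings.
The safety rule pushes this higher. Following every safe sequence of crossings, the most of the 5 that can be at the rooftop as the service lift arrives there on crossing 5 is 4 — never all 5.
So no plan with fewer than 7 crossings exists, and this one achieves 7:
1. Technician goes to the rooftop with the sparrow and the spider.
2. Technician goes back to the basement with the spider.
3. Technician goes to the rooftop with the lizard and the spider.
4. Technician goes back to the basement with the spider.
5. Technician goes to the rooftop with the mantis and the moth.
6. Technician goes back to the basement with the sparrow.
7. Technician goes to the rooftop with the sparrow and the spider.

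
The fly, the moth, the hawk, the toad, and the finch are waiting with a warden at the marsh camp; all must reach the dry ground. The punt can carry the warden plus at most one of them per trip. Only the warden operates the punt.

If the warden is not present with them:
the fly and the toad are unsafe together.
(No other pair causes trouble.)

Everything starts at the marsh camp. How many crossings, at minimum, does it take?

9

Counting alone: the warden can take at most 1 across per trip to the dry ground, so moving all 5 needs at least 5 loaded trips out, with a return between consecutive ones — at least 9 crossings.
The plan below uses exactly 9 crossings, so it is optimal:
1. Warden goes to the dry ground with the fly.
2. Warden goes back to the marsh camp alone.
3. Warden goes to the dry ground with the moth.
4. Warden goes back to the marsh camp alone.
5. Warden goes to the dry ground with the hawk.
6. Warden goes back to the marsh camp alone.
7. Warden goes to the dry ground with the finch.
8. Warden goes back to the marsh camp alone.
9. Warden goes to the dry ground with the toad.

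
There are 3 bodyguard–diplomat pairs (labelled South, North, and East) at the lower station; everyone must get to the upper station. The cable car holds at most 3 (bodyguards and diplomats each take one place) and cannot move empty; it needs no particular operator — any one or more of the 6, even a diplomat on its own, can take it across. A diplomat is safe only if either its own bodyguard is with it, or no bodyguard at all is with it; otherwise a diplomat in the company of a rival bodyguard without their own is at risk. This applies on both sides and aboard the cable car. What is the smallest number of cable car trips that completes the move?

Counting alone: each trip to the upper station takes at most 3 across and each return brings at least 1 back, so after t trips out (and t−1 returns) at most 3t − (t−1) of the 6 are across; that first reaches 6 at t = 3, so at least 5 crossings are needed.
The plan below uses exactly 5 crossings, so it is optimal:
1. bodyguard South and diplomat South cross → the upper station.
2. bodyguard South crosses ← the lower station.
3. bodyguard East, bodyguard North, and bodyguard South cross → the upper station.
4. diplomat South crosses ← the lower station.
5. diplomat East, diplomat North, and diplomat South cross → the upper station.

5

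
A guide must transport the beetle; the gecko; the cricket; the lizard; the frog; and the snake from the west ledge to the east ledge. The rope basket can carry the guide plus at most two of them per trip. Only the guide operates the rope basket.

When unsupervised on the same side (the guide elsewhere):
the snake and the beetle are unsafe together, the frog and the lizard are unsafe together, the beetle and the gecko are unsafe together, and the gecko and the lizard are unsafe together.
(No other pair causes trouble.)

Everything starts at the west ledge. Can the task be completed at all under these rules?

Yes

1. Guide goes to the east ledge with the beetle and the lizard.
2. Guide goes back to the west ledge alone.
3. Guide goes to the east ledge with the cricket and the gecko.
4. Guide goes back to the west ledge with the beetle and the lizard.
5. Guide goes to the east ledge with the frog and the snake.
6. Guide goes back to the west ledge alone.
7. Guide goes to the east ledge with the beetle and the lizard.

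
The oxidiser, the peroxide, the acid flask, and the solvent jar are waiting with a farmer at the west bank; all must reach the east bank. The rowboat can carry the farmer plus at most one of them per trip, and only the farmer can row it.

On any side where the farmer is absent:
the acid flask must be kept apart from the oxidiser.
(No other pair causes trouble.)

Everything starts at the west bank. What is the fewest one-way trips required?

Counting alone: the farmer can take at most 1 across per trip to the east bank, so moving all 4 needs at least 4 loaded trips out, with a return between consecutive ones — at least 7 crossings.
The plan below uses exactly 7 crossings, so it is optimal:
1. Farmer goes to the east bank with the oxidiser.  [the west bank: the acid flask, the peroxide, the solvent jar | the east bank: the oxidiser]
2. Farmer goes back to the west bank alone.  [the west bank: the acid flask, the peroxide, the solvent jar | the east bank: the oxidiser]
3. Farmer goes to the east bank with the peroxide.  [the west bank: the acid flask, the solvent jar | the east bank: the oxidiser, the peroxide]
4. Farmer goes back to the west bank alone.  [the west bank: the acid flask, the solvent jar | the east bank: the oxidiser, the peroxide]
5. Farmer goes to the east bank with the solvent jar.  [the west bank: the acid flask | the east bank: the oxidiser, the peroxide, the solvent jar]
6. Farmer goes back to the west bank alone.  [the west bank: the acid flask | the east bank: the oxidiser, the peroxide, the solvent jar]
7. Farmer goes to the east bank with the acid flask.  [the west bank: — | the east bank: the acid flask, the oxidiser, the peroxide, the solvent jar]

7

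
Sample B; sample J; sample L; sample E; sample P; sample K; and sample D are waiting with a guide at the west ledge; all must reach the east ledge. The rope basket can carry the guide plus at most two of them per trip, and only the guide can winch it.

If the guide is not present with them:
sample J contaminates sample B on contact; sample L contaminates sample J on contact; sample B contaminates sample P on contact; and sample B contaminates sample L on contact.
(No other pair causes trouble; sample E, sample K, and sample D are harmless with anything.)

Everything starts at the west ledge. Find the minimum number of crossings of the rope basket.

Counting alone: the guide can take at most 2 across per trip to the east ledge, so moving all 7 needs at least 4 loaded trips out, with a return between consecutive ones — at least 7 crossings.
The safety rule pushes this higher. Following every safe sequence of crossings, the most of the 7 that can be at the east ledge as the rope basket arrives there on crossings 7, 9 is 5, 6 respectively — never all 7.
So no plan with fewer than 11 crossings exists, and this one achieves 11:
1. Guide goes to the east ledge with sample B and sample J.
2. Guide goes back to the west ledge with sample B.
3. Guide goes to the east ledge with sample B and sample E.
4. Guide goes back to the west ledge with sample B.
5. Guide goes to the east ledge with sample B and sample P.
6. Guide goes back to the west ledge with sample B.
7. Guide goes to the east ledge with sample B and sample K.
8. Guide goes back to the west ledge with sample B.
9. Guide goes to the east ledge with sample B and sample D.
10. Guide goes back to the west ledge with sample B.
11. Guide goes to the east ledge with sample B and sample L.

11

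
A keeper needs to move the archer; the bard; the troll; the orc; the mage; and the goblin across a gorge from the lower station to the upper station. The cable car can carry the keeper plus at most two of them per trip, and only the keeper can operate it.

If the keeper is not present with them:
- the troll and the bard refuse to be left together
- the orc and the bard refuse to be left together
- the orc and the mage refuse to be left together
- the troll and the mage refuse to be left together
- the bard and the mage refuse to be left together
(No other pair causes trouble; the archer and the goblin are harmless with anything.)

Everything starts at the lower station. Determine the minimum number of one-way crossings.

Counting alone: the keeper can take at most 2 across per trip to the upper station, so moving all 6 needs at least 3 loaded trips out, with a return between consecutive ones — at least 5 crossings.
The safety rule pushes this higher. Following every safe sequence of crossings, the most of the 6 that can be at the upper station as the cable car arrives there on crossings 5, 7 is 4, 5 respectively — never all 6.
So no plan with fewer than 9 crossings exists, and this one achieves 9:
1. Keeper goes to the upper station with the bard and the mage.  [the lower station: the archer, the goblin, the orc, the troll | the upper station: the bard, the mage]
2. Keeper goes back to the lower station with the bard.  [the lower station: the archer, the bard, the goblin, the orc, the troll | the upper station: the mage]
3. Keeper goes to the upper station with the archer and the bard.  [the lower station: the goblin, the orc, the troll | the upper station: the archer, the bard, the mage]
4. Keeper goes back to the lower station with the bard.  [the lower station: the bard, the goblin, the orc, the troll | the upper station: the archer, the mage]
5. Keeper goes to the upper station with the bard and the goblin.  [the lower station: the orc, the troll | the upper station: the archer, the bard, the goblin, the mage]
6. Keeper goes back to the lower station with the bard.  [the lower station: the bard, the orc, the troll | the upper station: the archer, the goblin, the mage]
7. Keeper goes to the upper station with the orc and the troll.  [the lower station: the bard | the upper station: the archer, the goblin, the mage, the orc, the troll]
8. Keeper goes back to the lower station with the mage.  [the lower station: the bard, the mage | the upper station: the archer, the goblin, the orc, the troll]
9. Keeper goes to the upper station with the bard and the mage.  [the lower station: — | the upper station: the archer, the bard, the goblin, the mage, the orc, the troll]

9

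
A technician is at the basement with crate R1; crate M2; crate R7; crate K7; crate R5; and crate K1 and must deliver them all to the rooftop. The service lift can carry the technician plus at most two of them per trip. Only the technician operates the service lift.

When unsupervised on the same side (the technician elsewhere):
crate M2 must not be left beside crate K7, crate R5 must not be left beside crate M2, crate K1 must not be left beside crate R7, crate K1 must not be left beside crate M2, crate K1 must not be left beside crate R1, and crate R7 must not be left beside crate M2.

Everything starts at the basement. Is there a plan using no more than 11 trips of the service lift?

Yes — this plan uses 9 crossings (≤ 11):
1. Technician goes to the rooftop with crate K1 and crate M2.
2. Technician goes back to the basement with crate M2.
3. Technician goes to the rooftop with crate M2 and crate R1.
4. Technician goes back to the basement with crate K1.
5. Technician goes to the rooftop with crate K7 and crate R7.
6. Technician goes back to the basement with crate M2.
7. Technician goes to the rooftop with crate M2 and crate R5.
8. Technician goes back to the basement with crate M2.
9. Technician goes to the rooftop with crate K1 and crate M2.

Yes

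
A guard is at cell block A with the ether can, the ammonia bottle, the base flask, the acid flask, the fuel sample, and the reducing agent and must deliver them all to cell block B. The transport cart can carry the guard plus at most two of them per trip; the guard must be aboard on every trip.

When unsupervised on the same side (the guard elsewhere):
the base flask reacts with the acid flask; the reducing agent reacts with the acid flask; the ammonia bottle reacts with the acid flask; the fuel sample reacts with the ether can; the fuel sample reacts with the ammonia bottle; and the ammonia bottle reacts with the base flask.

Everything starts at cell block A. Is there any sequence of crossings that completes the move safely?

Whatever the first load, the items left behind include a forbidden pair without the guard. No opening move is safe, so no plan exists.

No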